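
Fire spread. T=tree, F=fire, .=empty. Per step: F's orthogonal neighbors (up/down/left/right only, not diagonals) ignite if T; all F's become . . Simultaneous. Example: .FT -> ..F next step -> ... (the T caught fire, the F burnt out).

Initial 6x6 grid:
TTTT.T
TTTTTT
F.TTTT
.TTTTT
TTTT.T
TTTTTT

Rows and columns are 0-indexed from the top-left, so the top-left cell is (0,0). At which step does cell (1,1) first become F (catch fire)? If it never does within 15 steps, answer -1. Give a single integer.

Step 1: cell (1,1)='T' (+1 fires, +1 burnt)
Step 2: cell (1,1)='F' (+2 fires, +1 burnt)
  -> target ignites at step 2
Step 3: cell (1,1)='.' (+2 fires, +2 burnt)
Step 4: cell (1,1)='.' (+3 fires, +2 burnt)
Step 5: cell (1,1)='.' (+4 fires, +3 burnt)
Step 6: cell (1,1)='.' (+5 fires, +4 burnt)
Step 7: cell (1,1)='.' (+6 fires, +5 burnt)
Step 8: cell (1,1)='.' (+4 fires, +6 burnt)
Step 9: cell (1,1)='.' (+3 fires, +4 burnt)
Step 10: cell (1,1)='.' (+1 fires, +3 burnt)
Step 11: cell (1,1)='.' (+0 fires, +1 burnt)
  fire out at step 11

2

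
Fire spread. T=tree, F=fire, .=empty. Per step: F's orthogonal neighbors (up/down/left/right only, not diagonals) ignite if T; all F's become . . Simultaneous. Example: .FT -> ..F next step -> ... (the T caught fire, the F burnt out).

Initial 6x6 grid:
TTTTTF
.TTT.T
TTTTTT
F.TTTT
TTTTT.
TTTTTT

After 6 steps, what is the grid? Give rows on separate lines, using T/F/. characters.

Step 1: 4 trees catch fire, 2 burn out
  TTTTF.
  .TTT.F
  FTTTTT
  ..TTTT
  FTTTT.
  TTTTTT
Step 2: 5 trees catch fire, 4 burn out
  TTTF..
  .TTT..
  .FTTTF
  ..TTTT
  .FTTT.
  FTTTTT
Step 3: 8 trees catch fire, 5 burn out
  TTF...
  .FTF..
  ..FTF.
  ..TTTF
  ..FTT.
  .FTTTT
Step 4: 7 trees catch fire, 8 burn out
  TF....
  ..F...
  ...F..
  ..FTF.
  ...FT.
  ..FTTT
Step 5: 4 trees catch fire, 7 burn out
  F.....
  ......
  ......
  ...F..
  ....F.
  ...FTT
Step 6: 1 trees catch fire, 4 burn out
  ......
  ......
  ......
  ......
  ......
  ....FT

......
......
......
......
......
....FT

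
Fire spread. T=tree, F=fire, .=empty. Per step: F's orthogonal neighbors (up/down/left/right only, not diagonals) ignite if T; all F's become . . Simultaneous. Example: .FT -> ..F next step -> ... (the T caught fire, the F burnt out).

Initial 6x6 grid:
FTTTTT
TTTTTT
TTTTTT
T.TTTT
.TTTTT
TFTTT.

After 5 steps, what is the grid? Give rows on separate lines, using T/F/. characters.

Step 1: 5 trees catch fire, 2 burn out
  .FTTTT
  FTTTTT
  TTTTTT
  T.TTTT
  .FTTTT
  F.FTT.
Step 2: 5 trees catch fire, 5 burn out
  ..FTTT
  .FTTTT
  FTTTTT
  T.TTTT
  ..FTTT
  ...FT.
Step 3: 7 trees catch fire, 5 burn out
  ...FTT
  ..FTTT
  .FTTTT
  F.FTTT
  ...FTT
  ....F.
Step 4: 5 trees catch fire, 7 burn out
  ....FT
  ...FTT
  ..FTTT
  ...FTT
  ....FT
  ......
Step 5: 5 trees catch fire, 5 burn out
  .....F
  ....FT
  ...FTT
  ....FT
  .....F
  ......

.....F
....FT
...FTT
....FT
.....F
......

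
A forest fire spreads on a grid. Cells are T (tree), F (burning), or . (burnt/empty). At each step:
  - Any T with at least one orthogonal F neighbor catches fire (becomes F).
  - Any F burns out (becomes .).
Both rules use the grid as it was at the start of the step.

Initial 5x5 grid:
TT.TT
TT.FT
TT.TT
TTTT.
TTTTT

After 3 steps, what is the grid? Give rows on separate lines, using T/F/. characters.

Step 1: 3 trees catch fire, 1 burn out
  TT.FT
  TT..F
  TT.FT
  TTTT.
  TTTTT
Step 2: 3 trees catch fire, 3 burn out
  TT..F
  TT...
  TT..F
  TTTF.
  TTTTT
Step 3: 2 trees catch fire, 3 burn out
  TT...
  TT...
  TT...
  TTF..
  TTTFT

TT...
TT...
TT...
TTF..
TTTFT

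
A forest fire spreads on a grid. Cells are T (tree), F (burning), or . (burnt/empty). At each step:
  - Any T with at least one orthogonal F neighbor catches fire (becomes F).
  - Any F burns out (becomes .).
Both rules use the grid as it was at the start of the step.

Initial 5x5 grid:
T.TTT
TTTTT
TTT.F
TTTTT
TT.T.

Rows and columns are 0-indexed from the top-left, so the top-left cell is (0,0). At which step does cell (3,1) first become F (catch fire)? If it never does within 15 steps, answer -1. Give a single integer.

Step 1: cell (3,1)='T' (+2 fires, +1 burnt)
Step 2: cell (3,1)='T' (+3 fires, +2 burnt)
Step 3: cell (3,1)='T' (+4 fires, +3 burnt)
Step 4: cell (3,1)='F' (+4 fires, +4 burnt)
  -> target ignites at step 4
Step 5: cell (3,1)='.' (+4 fires, +4 burnt)
Step 6: cell (3,1)='.' (+3 fires, +4 burnt)
Step 7: cell (3,1)='.' (+0 fires, +3 burnt)
  fire out at step 7

4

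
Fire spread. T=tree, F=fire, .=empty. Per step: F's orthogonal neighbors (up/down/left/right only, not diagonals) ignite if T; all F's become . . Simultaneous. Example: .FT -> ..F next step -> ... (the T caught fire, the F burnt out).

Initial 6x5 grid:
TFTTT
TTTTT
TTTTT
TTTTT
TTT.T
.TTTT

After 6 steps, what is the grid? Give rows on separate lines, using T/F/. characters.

Step 1: 3 trees catch fire, 1 burn out
  F.FTT
  TFTTT
  TTTTT
  TTTTT
  TTT.T
  .TTTT
Step 2: 4 trees catch fire, 3 burn out
  ...FT
  F.FTT
  TFTTT
  TTTTT
  TTT.T
  .TTTT
Step 3: 5 trees catch fire, 4 burn out
  ....F
  ...FT
  F.FTT
  TFTTT
  TTT.T
  .TTTT
Step 4: 5 trees catch fire, 5 burn out
  .....
  ....F
  ...FT
  F.FTT
  TFT.T
  .TTTT
Step 5: 5 trees catch fire, 5 burn out
  .....
  .....
  ....F
  ...FT
  F.F.T
  .FTTT
Step 6: 2 trees catch fire, 5 burn out
  .....
  .....
  .....
  ....F
  ....T
  ..FTT

.....
.....
.....
....F
....T
..FTT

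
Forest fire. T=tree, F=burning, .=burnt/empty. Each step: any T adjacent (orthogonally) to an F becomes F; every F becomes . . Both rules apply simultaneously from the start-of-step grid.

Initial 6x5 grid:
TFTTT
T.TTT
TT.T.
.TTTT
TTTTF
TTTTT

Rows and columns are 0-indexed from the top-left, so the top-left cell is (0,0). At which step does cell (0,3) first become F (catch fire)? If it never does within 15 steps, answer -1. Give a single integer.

Step 1: cell (0,3)='T' (+5 fires, +2 burnt)
Step 2: cell (0,3)='F' (+6 fires, +5 burnt)
  -> target ignites at step 2
Step 3: cell (0,3)='.' (+7 fires, +6 burnt)
Step 4: cell (0,3)='.' (+5 fires, +7 burnt)
Step 5: cell (0,3)='.' (+1 fires, +5 burnt)
Step 6: cell (0,3)='.' (+0 fires, +1 burnt)
  fire out at step 6

2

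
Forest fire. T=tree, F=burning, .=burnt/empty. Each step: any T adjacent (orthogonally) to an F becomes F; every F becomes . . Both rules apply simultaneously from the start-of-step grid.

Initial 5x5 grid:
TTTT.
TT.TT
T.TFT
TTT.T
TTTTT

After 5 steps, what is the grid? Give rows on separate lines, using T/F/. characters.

Step 1: 3 trees catch fire, 1 burn out
  TTTT.
  TT.FT
  T.F.F
  TTT.T
  TTTTT
Step 2: 4 trees catch fire, 3 burn out
  TTTF.
  TT..F
  T....
  TTF.F
  TTTTT
Step 3: 4 trees catch fire, 4 burn out
  TTF..
  TT...
  T....
  TF...
  TTFTF
Step 4: 4 trees catch fire, 4 burn out
  TF...
  TT...
  T....
  F....
  TF.F.
Step 5: 4 trees catch fire, 4 burn out
  F....
  TF...
  F....
  .....
  F....

F....
TF...
F....
.....
F....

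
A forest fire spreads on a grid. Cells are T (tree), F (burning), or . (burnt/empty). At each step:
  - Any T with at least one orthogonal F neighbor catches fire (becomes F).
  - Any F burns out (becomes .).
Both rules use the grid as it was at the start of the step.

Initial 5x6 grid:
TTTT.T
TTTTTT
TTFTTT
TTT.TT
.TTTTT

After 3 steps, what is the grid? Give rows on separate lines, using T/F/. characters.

Step 1: 4 trees catch fire, 1 burn out
  TTTT.T
  TTFTTT
  TF.FTT
  TTF.TT
  .TTTTT
Step 2: 7 trees catch fire, 4 burn out
  TTFT.T
  TF.FTT
  F...FT
  TF..TT
  .TFTTT
Step 3: 9 trees catch fire, 7 burn out
  TF.F.T
  F...FT
  .....F
  F...FT
  .F.FTT

TF.F.T
F...FT
.....F
F...FT
.F.FTT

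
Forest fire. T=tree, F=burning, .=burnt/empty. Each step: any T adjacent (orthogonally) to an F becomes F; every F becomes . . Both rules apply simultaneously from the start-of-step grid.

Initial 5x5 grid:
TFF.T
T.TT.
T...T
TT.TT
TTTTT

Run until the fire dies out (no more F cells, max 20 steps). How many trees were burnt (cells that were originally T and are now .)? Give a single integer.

Answer: 15

Derivation:
Step 1: +2 fires, +2 burnt (F count now 2)
Step 2: +2 fires, +2 burnt (F count now 2)
Step 3: +1 fires, +2 burnt (F count now 1)
Step 4: +1 fires, +1 burnt (F count now 1)
Step 5: +2 fires, +1 burnt (F count now 2)
Step 6: +1 fires, +2 burnt (F count now 1)
Step 7: +1 fires, +1 burnt (F count now 1)
Step 8: +1 fires, +1 burnt (F count now 1)
Step 9: +2 fires, +1 burnt (F count now 2)
Step 10: +1 fires, +2 burnt (F count now 1)
Step 11: +1 fires, +1 burnt (F count now 1)
Step 12: +0 fires, +1 burnt (F count now 0)
Fire out after step 12
Initially T: 16, now '.': 24
Total burnt (originally-T cells now '.'): 15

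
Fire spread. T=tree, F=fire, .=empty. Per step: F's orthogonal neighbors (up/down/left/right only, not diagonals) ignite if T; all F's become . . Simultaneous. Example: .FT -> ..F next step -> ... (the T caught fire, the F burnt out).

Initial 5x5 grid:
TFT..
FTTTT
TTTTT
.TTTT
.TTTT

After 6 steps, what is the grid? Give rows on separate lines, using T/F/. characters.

Step 1: 4 trees catch fire, 2 burn out
  F.F..
  .FTTT
  FTTTT
  .TTTT
  .TTTT
Step 2: 2 trees catch fire, 4 burn out
  .....
  ..FTT
  .FTTT
  .TTTT
  .TTTT
Step 3: 3 trees catch fire, 2 burn out
  .....
  ...FT
  ..FTT
  .FTTT
  .TTTT
Step 4: 4 trees catch fire, 3 burn out
  .....
  ....F
  ...FT
  ..FTT
  .FTTT
Step 5: 3 trees catch fire, 4 burn out
  .....
  .....
  ....F
  ...FT
  ..FTT
Step 6: 2 trees catch fire, 3 burn out
  .....
  .....
  .....
  ....F
  ...FT

.....
.....
.....
....F
...FT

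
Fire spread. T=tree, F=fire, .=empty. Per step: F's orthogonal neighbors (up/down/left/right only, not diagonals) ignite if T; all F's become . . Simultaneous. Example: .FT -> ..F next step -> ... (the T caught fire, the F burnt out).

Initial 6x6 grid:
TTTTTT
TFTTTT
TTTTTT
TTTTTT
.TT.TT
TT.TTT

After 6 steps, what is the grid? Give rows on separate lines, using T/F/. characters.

Step 1: 4 trees catch fire, 1 burn out
  TFTTTT
  F.FTTT
  TFTTTT
  TTTTTT
  .TT.TT
  TT.TTT
Step 2: 6 trees catch fire, 4 burn out
  F.FTTT
  ...FTT
  F.FTTT
  TFTTTT
  .TT.TT
  TT.TTT
Step 3: 6 trees catch fire, 6 burn out
  ...FTT
  ....FT
  ...FTT
  F.FTTT
  .FT.TT
  TT.TTT
Step 4: 6 trees catch fire, 6 burn out
  ....FT
  .....F
  ....FT
  ...FTT
  ..F.TT
  TF.TTT
Step 5: 4 trees catch fire, 6 burn out
  .....F
  ......
  .....F
  ....FT
  ....TT
  F..TTT
Step 6: 2 trees catch fire, 4 burn out
  ......
  ......
  ......
  .....F
  ....FT
  ...TTT

......
......
......
.....F
....FT
...TTT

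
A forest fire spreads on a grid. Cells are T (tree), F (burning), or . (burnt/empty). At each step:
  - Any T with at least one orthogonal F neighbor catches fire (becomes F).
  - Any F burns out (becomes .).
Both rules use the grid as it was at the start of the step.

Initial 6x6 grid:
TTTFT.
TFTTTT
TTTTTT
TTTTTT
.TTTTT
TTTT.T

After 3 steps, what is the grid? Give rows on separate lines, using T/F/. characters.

Step 1: 7 trees catch fire, 2 burn out
  TFF.F.
  F.FFTT
  TFTTTT
  TTTTTT
  .TTTTT
  TTTT.T
Step 2: 6 trees catch fire, 7 burn out
  F.....
  ....FT
  F.FFTT
  TFTTTT
  .TTTTT
  TTTT.T
Step 3: 6 trees catch fire, 6 burn out
  ......
  .....F
  ....FT
  F.FFTT
  .FTTTT
  TTTT.T

......
.....F
....FT
F.FFTT
.FTTTT
TTTT.T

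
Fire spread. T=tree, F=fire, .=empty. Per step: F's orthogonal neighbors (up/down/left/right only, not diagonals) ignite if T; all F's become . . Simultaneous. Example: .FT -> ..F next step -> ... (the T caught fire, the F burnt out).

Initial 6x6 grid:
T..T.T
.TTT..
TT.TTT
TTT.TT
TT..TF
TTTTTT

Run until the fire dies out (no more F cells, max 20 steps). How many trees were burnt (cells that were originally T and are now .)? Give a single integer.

Step 1: +3 fires, +1 burnt (F count now 3)
Step 2: +3 fires, +3 burnt (F count now 3)
Step 3: +2 fires, +3 burnt (F count now 2)
Step 4: +2 fires, +2 burnt (F count now 2)
Step 5: +2 fires, +2 burnt (F count now 2)
Step 6: +4 fires, +2 burnt (F count now 4)
Step 7: +3 fires, +4 burnt (F count now 3)
Step 8: +3 fires, +3 burnt (F count now 3)
Step 9: +1 fires, +3 burnt (F count now 1)
Step 10: +0 fires, +1 burnt (F count now 0)
Fire out after step 10
Initially T: 25, now '.': 34
Total burnt (originally-T cells now '.'): 23

Answer: 23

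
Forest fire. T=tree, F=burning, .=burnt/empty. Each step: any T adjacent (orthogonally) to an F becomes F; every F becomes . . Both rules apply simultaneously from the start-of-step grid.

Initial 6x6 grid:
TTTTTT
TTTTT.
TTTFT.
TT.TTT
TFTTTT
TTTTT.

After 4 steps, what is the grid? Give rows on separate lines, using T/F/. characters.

Step 1: 8 trees catch fire, 2 burn out
  TTTTTT
  TTTFT.
  TTF.F.
  TF.FTT
  F.FTTT
  TFTTT.
Step 2: 9 trees catch fire, 8 burn out
  TTTFTT
  TTF.F.
  TF....
  F...FT
  ...FTT
  F.FTT.
Step 3: 7 trees catch fire, 9 burn out
  TTF.FT
  TF....
  F.....
  .....F
  ....FT
  ...FT.
Step 4: 5 trees catch fire, 7 burn out
  TF...F
  F.....
  ......
  ......
  .....F
  ....F.

TF...F
F.....
......
......
.....F
....F.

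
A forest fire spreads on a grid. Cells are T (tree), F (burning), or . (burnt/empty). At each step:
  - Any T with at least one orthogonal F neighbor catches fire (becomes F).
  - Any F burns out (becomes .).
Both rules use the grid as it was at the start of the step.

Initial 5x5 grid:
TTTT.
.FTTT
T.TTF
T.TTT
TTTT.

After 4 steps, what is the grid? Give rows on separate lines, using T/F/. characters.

Step 1: 5 trees catch fire, 2 burn out
  TFTT.
  ..FTF
  T.TF.
  T.TTF
  TTTT.
Step 2: 5 trees catch fire, 5 burn out
  F.FT.
  ...F.
  T.F..
  T.TF.
  TTTT.
Step 3: 3 trees catch fire, 5 burn out
  ...F.
  .....
  T....
  T.F..
  TTTF.
Step 4: 1 trees catch fire, 3 burn out
  .....
  .....
  T....
  T....
  TTF..

.....
.....
T....
T....
TTF..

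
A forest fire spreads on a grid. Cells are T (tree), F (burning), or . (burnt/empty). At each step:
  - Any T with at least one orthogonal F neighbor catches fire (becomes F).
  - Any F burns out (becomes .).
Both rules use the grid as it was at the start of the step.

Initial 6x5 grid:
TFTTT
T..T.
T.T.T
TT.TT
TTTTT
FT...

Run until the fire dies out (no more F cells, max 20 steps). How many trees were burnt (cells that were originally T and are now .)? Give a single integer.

Step 1: +4 fires, +2 burnt (F count now 4)
Step 2: +4 fires, +4 burnt (F count now 4)
Step 3: +5 fires, +4 burnt (F count now 5)
Step 4: +1 fires, +5 burnt (F count now 1)
Step 5: +2 fires, +1 burnt (F count now 2)
Step 6: +1 fires, +2 burnt (F count now 1)
Step 7: +1 fires, +1 burnt (F count now 1)
Step 8: +0 fires, +1 burnt (F count now 0)
Fire out after step 8
Initially T: 19, now '.': 29
Total burnt (originally-T cells now '.'): 18

Answer: 18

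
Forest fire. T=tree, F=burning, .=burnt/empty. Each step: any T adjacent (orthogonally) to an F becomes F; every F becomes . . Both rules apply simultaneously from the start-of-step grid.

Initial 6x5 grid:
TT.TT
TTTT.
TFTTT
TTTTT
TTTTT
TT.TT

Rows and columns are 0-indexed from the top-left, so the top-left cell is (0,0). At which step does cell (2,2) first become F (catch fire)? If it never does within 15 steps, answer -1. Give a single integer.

Step 1: cell (2,2)='F' (+4 fires, +1 burnt)
  -> target ignites at step 1
Step 2: cell (2,2)='.' (+7 fires, +4 burnt)
Step 3: cell (2,2)='.' (+7 fires, +7 burnt)
Step 4: cell (2,2)='.' (+4 fires, +7 burnt)
Step 5: cell (2,2)='.' (+3 fires, +4 burnt)
Step 6: cell (2,2)='.' (+1 fires, +3 burnt)
Step 7: cell (2,2)='.' (+0 fires, +1 burnt)
  fire out at step 7

1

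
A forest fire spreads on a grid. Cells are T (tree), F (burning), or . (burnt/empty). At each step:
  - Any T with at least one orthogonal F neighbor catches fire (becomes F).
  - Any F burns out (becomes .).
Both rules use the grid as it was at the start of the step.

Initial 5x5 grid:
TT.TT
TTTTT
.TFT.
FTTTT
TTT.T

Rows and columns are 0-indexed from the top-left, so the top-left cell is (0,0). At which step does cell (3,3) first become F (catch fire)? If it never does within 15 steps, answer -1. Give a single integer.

Step 1: cell (3,3)='T' (+6 fires, +2 burnt)
Step 2: cell (3,3)='F' (+5 fires, +6 burnt)
  -> target ignites at step 2
Step 3: cell (3,3)='.' (+5 fires, +5 burnt)
Step 4: cell (3,3)='.' (+3 fires, +5 burnt)
Step 5: cell (3,3)='.' (+0 fires, +3 burnt)
  fire out at step 5

2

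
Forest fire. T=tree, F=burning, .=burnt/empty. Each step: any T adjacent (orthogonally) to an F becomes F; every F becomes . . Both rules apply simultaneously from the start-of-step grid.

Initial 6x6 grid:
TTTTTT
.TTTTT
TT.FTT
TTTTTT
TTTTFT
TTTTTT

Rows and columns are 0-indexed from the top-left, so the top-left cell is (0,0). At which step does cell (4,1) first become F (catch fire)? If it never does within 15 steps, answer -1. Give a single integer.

Step 1: cell (4,1)='T' (+7 fires, +2 burnt)
Step 2: cell (4,1)='T' (+9 fires, +7 burnt)
Step 3: cell (4,1)='F' (+7 fires, +9 burnt)
  -> target ignites at step 3
Step 4: cell (4,1)='.' (+6 fires, +7 burnt)
Step 5: cell (4,1)='.' (+3 fires, +6 burnt)
Step 6: cell (4,1)='.' (+0 fires, +3 burnt)
  fire out at step 6

3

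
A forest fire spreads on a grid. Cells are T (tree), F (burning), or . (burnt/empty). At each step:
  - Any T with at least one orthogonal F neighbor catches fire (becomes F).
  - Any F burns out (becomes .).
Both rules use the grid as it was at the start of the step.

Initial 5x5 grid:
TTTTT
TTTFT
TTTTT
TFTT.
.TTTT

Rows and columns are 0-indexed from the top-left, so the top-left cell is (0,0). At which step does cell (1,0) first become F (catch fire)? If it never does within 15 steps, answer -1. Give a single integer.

Step 1: cell (1,0)='T' (+8 fires, +2 burnt)
Step 2: cell (1,0)='T' (+8 fires, +8 burnt)
Step 3: cell (1,0)='F' (+3 fires, +8 burnt)
  -> target ignites at step 3
Step 4: cell (1,0)='.' (+2 fires, +3 burnt)
Step 5: cell (1,0)='.' (+0 fires, +2 burnt)
  fire out at step 5

3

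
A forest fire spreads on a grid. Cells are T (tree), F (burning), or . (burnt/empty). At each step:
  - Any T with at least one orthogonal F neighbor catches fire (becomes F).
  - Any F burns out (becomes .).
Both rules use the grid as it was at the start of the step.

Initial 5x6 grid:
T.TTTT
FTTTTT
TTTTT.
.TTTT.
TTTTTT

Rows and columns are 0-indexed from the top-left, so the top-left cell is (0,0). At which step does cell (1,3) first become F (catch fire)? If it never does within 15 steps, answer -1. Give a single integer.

Step 1: cell (1,3)='T' (+3 fires, +1 burnt)
Step 2: cell (1,3)='T' (+2 fires, +3 burnt)
Step 3: cell (1,3)='F' (+4 fires, +2 burnt)
  -> target ignites at step 3
Step 4: cell (1,3)='.' (+5 fires, +4 burnt)
Step 5: cell (1,3)='.' (+6 fires, +5 burnt)
Step 6: cell (1,3)='.' (+3 fires, +6 burnt)
Step 7: cell (1,3)='.' (+1 fires, +3 burnt)
Step 8: cell (1,3)='.' (+1 fires, +1 burnt)
Step 9: cell (1,3)='.' (+0 fires, +1 burnt)
  fire out at step 9

3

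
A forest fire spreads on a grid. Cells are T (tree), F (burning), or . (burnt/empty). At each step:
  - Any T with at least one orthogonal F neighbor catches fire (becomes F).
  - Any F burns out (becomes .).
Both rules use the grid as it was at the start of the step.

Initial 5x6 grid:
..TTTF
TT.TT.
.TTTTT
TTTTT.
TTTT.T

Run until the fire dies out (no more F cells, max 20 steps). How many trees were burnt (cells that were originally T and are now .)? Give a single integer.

Step 1: +1 fires, +1 burnt (F count now 1)
Step 2: +2 fires, +1 burnt (F count now 2)
Step 3: +3 fires, +2 burnt (F count now 3)
Step 4: +3 fires, +3 burnt (F count now 3)
Step 5: +2 fires, +3 burnt (F count now 2)
Step 6: +3 fires, +2 burnt (F count now 3)
Step 7: +3 fires, +3 burnt (F count now 3)
Step 8: +3 fires, +3 burnt (F count now 3)
Step 9: +1 fires, +3 burnt (F count now 1)
Step 10: +0 fires, +1 burnt (F count now 0)
Fire out after step 10
Initially T: 22, now '.': 29
Total burnt (originally-T cells now '.'): 21

Answer: 21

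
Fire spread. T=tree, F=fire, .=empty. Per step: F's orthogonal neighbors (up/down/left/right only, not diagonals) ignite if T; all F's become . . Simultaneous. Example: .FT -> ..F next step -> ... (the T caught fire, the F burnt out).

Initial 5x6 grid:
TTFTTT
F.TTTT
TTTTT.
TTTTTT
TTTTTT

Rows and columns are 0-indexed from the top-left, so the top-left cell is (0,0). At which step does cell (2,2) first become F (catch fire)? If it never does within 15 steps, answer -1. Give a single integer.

Step 1: cell (2,2)='T' (+5 fires, +2 burnt)
Step 2: cell (2,2)='F' (+5 fires, +5 burnt)
  -> target ignites at step 2
Step 3: cell (2,2)='.' (+6 fires, +5 burnt)
Step 4: cell (2,2)='.' (+5 fires, +6 burnt)
Step 5: cell (2,2)='.' (+2 fires, +5 burnt)
Step 6: cell (2,2)='.' (+2 fires, +2 burnt)
Step 7: cell (2,2)='.' (+1 fires, +2 burnt)
Step 8: cell (2,2)='.' (+0 fires, +1 burnt)
  fire out at step 8

2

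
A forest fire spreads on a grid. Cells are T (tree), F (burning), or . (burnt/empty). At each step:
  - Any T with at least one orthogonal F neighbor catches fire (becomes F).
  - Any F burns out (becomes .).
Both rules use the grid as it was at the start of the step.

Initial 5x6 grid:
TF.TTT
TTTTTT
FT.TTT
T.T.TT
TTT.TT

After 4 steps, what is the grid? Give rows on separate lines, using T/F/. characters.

Step 1: 5 trees catch fire, 2 burn out
  F..TTT
  FFTTTT
  .F.TTT
  F.T.TT
  TTT.TT
Step 2: 2 trees catch fire, 5 burn out
  ...TTT
  ..FTTT
  ...TTT
  ..T.TT
  FTT.TT
Step 3: 2 trees catch fire, 2 burn out
  ...TTT
  ...FTT
  ...TTT
  ..T.TT
  .FT.TT
Step 4: 4 trees catch fire, 2 burn out
  ...FTT
  ....FT
  ...FTT
  ..T.TT
  ..F.TT

...FTT
....FT
...FTT
..T.TT
..F.TT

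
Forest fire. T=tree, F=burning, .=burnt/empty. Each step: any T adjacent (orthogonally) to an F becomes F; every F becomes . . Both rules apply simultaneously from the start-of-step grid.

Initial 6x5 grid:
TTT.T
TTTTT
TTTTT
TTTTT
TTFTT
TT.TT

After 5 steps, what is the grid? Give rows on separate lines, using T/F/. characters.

Step 1: 3 trees catch fire, 1 burn out
  TTT.T
  TTTTT
  TTTTT
  TTFTT
  TF.FT
  TT.TT
Step 2: 7 trees catch fire, 3 burn out
  TTT.T
  TTTTT
  TTFTT
  TF.FT
  F...F
  TF.FT
Step 3: 7 trees catch fire, 7 burn out
  TTT.T
  TTFTT
  TF.FT
  F...F
  .....
  F...F
Step 4: 5 trees catch fire, 7 burn out
  TTF.T
  TF.FT
  F...F
  .....
  .....
  .....
Step 5: 3 trees catch fire, 5 burn out
  TF..T
  F...F
  .....
  .....
  .....
  .....

TF..T
F...F
.....
.....
.....
.....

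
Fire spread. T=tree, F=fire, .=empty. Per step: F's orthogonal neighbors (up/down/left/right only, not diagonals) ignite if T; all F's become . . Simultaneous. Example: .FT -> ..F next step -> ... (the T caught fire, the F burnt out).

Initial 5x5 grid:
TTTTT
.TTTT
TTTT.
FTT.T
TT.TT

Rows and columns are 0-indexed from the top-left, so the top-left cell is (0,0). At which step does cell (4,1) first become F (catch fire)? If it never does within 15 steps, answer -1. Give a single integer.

Step 1: cell (4,1)='T' (+3 fires, +1 burnt)
Step 2: cell (4,1)='F' (+3 fires, +3 burnt)
  -> target ignites at step 2
Step 3: cell (4,1)='.' (+2 fires, +3 burnt)
Step 4: cell (4,1)='.' (+3 fires, +2 burnt)
Step 5: cell (4,1)='.' (+3 fires, +3 burnt)
Step 6: cell (4,1)='.' (+2 fires, +3 burnt)
Step 7: cell (4,1)='.' (+1 fires, +2 burnt)
Step 8: cell (4,1)='.' (+0 fires, +1 burnt)
  fire out at step 8

2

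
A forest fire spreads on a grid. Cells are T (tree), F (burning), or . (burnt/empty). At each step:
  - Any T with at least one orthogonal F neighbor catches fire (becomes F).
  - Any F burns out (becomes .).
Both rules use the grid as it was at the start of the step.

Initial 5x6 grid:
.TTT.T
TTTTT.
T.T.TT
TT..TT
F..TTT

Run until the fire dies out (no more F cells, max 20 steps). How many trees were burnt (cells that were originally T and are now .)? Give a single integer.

Answer: 19

Derivation:
Step 1: +1 fires, +1 burnt (F count now 1)
Step 2: +2 fires, +1 burnt (F count now 2)
Step 3: +1 fires, +2 burnt (F count now 1)
Step 4: +1 fires, +1 burnt (F count now 1)
Step 5: +2 fires, +1 burnt (F count now 2)
Step 6: +3 fires, +2 burnt (F count now 3)
Step 7: +2 fires, +3 burnt (F count now 2)
Step 8: +1 fires, +2 burnt (F count now 1)
Step 9: +2 fires, +1 burnt (F count now 2)
Step 10: +2 fires, +2 burnt (F count now 2)
Step 11: +2 fires, +2 burnt (F count now 2)
Step 12: +0 fires, +2 burnt (F count now 0)
Fire out after step 12
Initially T: 20, now '.': 29
Total burnt (originally-T cells now '.'): 19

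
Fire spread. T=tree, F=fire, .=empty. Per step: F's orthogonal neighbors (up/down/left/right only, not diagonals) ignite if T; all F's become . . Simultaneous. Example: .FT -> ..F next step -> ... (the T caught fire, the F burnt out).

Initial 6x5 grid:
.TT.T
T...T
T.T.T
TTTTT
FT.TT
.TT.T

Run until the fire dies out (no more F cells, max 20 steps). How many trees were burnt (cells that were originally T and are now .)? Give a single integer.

Step 1: +2 fires, +1 burnt (F count now 2)
Step 2: +3 fires, +2 burnt (F count now 3)
Step 3: +3 fires, +3 burnt (F count now 3)
Step 4: +2 fires, +3 burnt (F count now 2)
Step 5: +2 fires, +2 burnt (F count now 2)
Step 6: +2 fires, +2 burnt (F count now 2)
Step 7: +2 fires, +2 burnt (F count now 2)
Step 8: +1 fires, +2 burnt (F count now 1)
Step 9: +0 fires, +1 burnt (F count now 0)
Fire out after step 9
Initially T: 19, now '.': 28
Total burnt (originally-T cells now '.'): 17

Answer: 17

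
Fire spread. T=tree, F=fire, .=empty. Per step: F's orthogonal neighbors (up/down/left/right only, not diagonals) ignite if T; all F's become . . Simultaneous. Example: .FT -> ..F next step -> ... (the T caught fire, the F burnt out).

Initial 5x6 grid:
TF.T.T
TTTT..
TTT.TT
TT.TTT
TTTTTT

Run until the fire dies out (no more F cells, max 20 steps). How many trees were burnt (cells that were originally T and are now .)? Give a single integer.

Step 1: +2 fires, +1 burnt (F count now 2)
Step 2: +3 fires, +2 burnt (F count now 3)
Step 3: +4 fires, +3 burnt (F count now 4)
Step 4: +3 fires, +4 burnt (F count now 3)
Step 5: +2 fires, +3 burnt (F count now 2)
Step 6: +1 fires, +2 burnt (F count now 1)
Step 7: +2 fires, +1 burnt (F count now 2)
Step 8: +2 fires, +2 burnt (F count now 2)
Step 9: +2 fires, +2 burnt (F count now 2)
Step 10: +1 fires, +2 burnt (F count now 1)
Step 11: +0 fires, +1 burnt (F count now 0)
Fire out after step 11
Initially T: 23, now '.': 29
Total burnt (originally-T cells now '.'): 22

Answer: 22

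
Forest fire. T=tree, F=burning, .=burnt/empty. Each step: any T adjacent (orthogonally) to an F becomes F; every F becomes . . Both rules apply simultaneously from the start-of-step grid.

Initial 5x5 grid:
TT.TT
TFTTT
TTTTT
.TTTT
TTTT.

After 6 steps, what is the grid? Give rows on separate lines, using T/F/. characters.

Step 1: 4 trees catch fire, 1 burn out
  TF.TT
  F.FTT
  TFTTT
  .TTTT
  TTTT.
Step 2: 5 trees catch fire, 4 burn out
  F..TT
  ...FT
  F.FTT
  .FTTT
  TTTT.
Step 3: 5 trees catch fire, 5 burn out
  ...FT
  ....F
  ...FT
  ..FTT
  TFTT.
Step 4: 5 trees catch fire, 5 burn out
  ....F
  .....
  ....F
  ...FT
  F.FT.
Step 5: 2 trees catch fire, 5 burn out
  .....
  .....
  .....
  ....F
  ...F.
Step 6: 0 trees catch fire, 2 burn out
  .....
  .....
  .....
  .....
  .....

.....
.....
.....
.....
.....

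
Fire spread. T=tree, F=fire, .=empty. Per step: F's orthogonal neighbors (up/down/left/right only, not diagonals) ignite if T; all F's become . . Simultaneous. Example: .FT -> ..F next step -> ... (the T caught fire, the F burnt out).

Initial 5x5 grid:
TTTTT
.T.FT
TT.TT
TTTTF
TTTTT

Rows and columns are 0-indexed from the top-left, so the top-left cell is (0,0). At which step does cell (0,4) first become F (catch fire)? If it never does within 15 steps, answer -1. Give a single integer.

Step 1: cell (0,4)='T' (+6 fires, +2 burnt)
Step 2: cell (0,4)='F' (+4 fires, +6 burnt)
  -> target ignites at step 2
Step 3: cell (0,4)='.' (+3 fires, +4 burnt)
Step 4: cell (0,4)='.' (+5 fires, +3 burnt)
Step 5: cell (0,4)='.' (+2 fires, +5 burnt)
Step 6: cell (0,4)='.' (+0 fires, +2 burnt)
  fire out at step 6

2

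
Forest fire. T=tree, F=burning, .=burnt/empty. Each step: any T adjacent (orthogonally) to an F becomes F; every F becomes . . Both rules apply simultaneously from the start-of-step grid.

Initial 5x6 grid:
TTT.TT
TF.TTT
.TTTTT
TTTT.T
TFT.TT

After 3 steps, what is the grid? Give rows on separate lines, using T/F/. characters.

Step 1: 6 trees catch fire, 2 burn out
  TFT.TT
  F..TTT
  .FTTTT
  TFTT.T
  F.F.TT
Step 2: 5 trees catch fire, 6 burn out
  F.F.TT
  ...TTT
  ..FTTT
  F.FT.T
  ....TT
Step 3: 2 trees catch fire, 5 burn out
  ....TT
  ...TTT
  ...FTT
  ...F.T
  ....TT

....TT
...TTT
...FTT
...F.T
....TT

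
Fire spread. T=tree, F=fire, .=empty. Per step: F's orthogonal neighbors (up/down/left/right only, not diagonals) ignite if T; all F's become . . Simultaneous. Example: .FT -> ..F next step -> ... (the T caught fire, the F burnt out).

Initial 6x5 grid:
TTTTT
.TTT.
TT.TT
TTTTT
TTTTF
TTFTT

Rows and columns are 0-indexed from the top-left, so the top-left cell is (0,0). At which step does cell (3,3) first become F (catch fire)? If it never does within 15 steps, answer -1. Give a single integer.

Step 1: cell (3,3)='T' (+6 fires, +2 burnt)
Step 2: cell (3,3)='F' (+5 fires, +6 burnt)
  -> target ignites at step 2
Step 3: cell (3,3)='.' (+3 fires, +5 burnt)
Step 4: cell (3,3)='.' (+3 fires, +3 burnt)
Step 5: cell (3,3)='.' (+4 fires, +3 burnt)
Step 6: cell (3,3)='.' (+3 fires, +4 burnt)
Step 7: cell (3,3)='.' (+1 fires, +3 burnt)
Step 8: cell (3,3)='.' (+0 fires, +1 burnt)
  fire out at step 8

2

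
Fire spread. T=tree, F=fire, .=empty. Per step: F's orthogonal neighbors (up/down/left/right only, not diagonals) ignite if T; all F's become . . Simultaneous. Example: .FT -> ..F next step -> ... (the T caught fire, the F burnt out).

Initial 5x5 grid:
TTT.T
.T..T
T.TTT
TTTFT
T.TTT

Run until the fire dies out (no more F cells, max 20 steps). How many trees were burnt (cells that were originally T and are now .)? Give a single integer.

Step 1: +4 fires, +1 burnt (F count now 4)
Step 2: +5 fires, +4 burnt (F count now 5)
Step 3: +2 fires, +5 burnt (F count now 2)
Step 4: +3 fires, +2 burnt (F count now 3)
Step 5: +0 fires, +3 burnt (F count now 0)
Fire out after step 5
Initially T: 18, now '.': 21
Total burnt (originally-T cells now '.'): 14

Answer: 14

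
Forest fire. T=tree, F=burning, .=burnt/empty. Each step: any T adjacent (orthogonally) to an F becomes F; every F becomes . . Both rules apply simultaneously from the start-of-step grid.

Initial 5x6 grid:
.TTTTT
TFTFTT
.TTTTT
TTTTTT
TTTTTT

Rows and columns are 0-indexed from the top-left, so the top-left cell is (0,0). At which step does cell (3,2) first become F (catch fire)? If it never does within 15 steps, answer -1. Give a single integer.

Step 1: cell (3,2)='T' (+7 fires, +2 burnt)
Step 2: cell (3,2)='T' (+7 fires, +7 burnt)
Step 3: cell (3,2)='F' (+7 fires, +7 burnt)
  -> target ignites at step 3
Step 4: cell (3,2)='.' (+4 fires, +7 burnt)
Step 5: cell (3,2)='.' (+1 fires, +4 burnt)
Step 6: cell (3,2)='.' (+0 fires, +1 burnt)
  fire out at step 6

3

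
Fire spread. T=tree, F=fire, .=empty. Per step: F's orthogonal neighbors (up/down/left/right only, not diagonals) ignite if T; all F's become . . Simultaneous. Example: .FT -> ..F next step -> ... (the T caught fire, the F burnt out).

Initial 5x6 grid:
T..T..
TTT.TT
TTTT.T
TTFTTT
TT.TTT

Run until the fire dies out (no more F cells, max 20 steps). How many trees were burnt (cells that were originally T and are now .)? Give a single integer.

Answer: 21

Derivation:
Step 1: +3 fires, +1 burnt (F count now 3)
Step 2: +7 fires, +3 burnt (F count now 7)
Step 3: +5 fires, +7 burnt (F count now 5)
Step 4: +3 fires, +5 burnt (F count now 3)
Step 5: +2 fires, +3 burnt (F count now 2)
Step 6: +1 fires, +2 burnt (F count now 1)
Step 7: +0 fires, +1 burnt (F count now 0)
Fire out after step 7
Initially T: 22, now '.': 29
Total burnt (originally-T cells now '.'): 21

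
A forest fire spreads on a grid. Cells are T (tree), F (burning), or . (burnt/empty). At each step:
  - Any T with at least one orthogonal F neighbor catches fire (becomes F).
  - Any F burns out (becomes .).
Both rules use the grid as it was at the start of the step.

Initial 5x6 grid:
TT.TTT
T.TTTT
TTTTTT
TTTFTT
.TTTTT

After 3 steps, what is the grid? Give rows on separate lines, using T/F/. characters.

Step 1: 4 trees catch fire, 1 burn out
  TT.TTT
  T.TTTT
  TTTFTT
  TTF.FT
  .TTFTT
Step 2: 7 trees catch fire, 4 burn out
  TT.TTT
  T.TFTT
  TTF.FT
  TF...F
  .TF.FT
Step 3: 8 trees catch fire, 7 burn out
  TT.FTT
  T.F.FT
  TF...F
  F.....
  .F...F

TT.FTT
T.F.FT
TF...F
F.....
.F...F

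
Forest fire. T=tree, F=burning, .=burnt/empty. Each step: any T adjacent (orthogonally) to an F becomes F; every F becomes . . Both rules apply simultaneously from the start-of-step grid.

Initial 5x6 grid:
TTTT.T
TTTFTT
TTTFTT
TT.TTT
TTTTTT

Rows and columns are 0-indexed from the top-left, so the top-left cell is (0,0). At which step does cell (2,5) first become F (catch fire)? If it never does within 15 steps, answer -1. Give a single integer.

Step 1: cell (2,5)='T' (+6 fires, +2 burnt)
Step 2: cell (2,5)='F' (+7 fires, +6 burnt)
  -> target ignites at step 2
Step 3: cell (2,5)='.' (+8 fires, +7 burnt)
Step 4: cell (2,5)='.' (+4 fires, +8 burnt)
Step 5: cell (2,5)='.' (+1 fires, +4 burnt)
Step 6: cell (2,5)='.' (+0 fires, +1 burnt)
  fire out at step 6

2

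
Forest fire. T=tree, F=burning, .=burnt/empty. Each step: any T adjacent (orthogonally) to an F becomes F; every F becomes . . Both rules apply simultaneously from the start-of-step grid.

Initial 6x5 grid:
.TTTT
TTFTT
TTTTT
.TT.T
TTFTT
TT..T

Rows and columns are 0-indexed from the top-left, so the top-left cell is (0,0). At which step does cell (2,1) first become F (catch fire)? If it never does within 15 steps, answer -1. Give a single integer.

Step 1: cell (2,1)='T' (+7 fires, +2 burnt)
Step 2: cell (2,1)='F' (+10 fires, +7 burnt)
  -> target ignites at step 2
Step 3: cell (2,1)='.' (+6 fires, +10 burnt)
Step 4: cell (2,1)='.' (+0 fires, +6 burnt)
  fire out at step 4

2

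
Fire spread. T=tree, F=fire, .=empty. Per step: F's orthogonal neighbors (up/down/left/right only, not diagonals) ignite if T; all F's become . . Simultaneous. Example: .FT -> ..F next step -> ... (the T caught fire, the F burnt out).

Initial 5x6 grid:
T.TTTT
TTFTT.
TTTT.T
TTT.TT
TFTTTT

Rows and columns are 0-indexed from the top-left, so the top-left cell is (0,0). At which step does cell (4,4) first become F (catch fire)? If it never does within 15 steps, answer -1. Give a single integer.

Step 1: cell (4,4)='T' (+7 fires, +2 burnt)
Step 2: cell (4,4)='T' (+8 fires, +7 burnt)
Step 3: cell (4,4)='F' (+4 fires, +8 burnt)
  -> target ignites at step 3
Step 4: cell (4,4)='.' (+3 fires, +4 burnt)
Step 5: cell (4,4)='.' (+1 fires, +3 burnt)
Step 6: cell (4,4)='.' (+1 fires, +1 burnt)
Step 7: cell (4,4)='.' (+0 fires, +1 burnt)
  fire out at step 7

3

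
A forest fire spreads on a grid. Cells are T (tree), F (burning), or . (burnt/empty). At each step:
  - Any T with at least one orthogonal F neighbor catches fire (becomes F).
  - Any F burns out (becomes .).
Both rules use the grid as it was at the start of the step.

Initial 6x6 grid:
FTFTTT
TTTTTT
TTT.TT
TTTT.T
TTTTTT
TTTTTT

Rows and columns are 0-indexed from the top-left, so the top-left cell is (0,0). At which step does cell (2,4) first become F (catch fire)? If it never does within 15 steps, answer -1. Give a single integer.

Step 1: cell (2,4)='T' (+4 fires, +2 burnt)
Step 2: cell (2,4)='T' (+5 fires, +4 burnt)
Step 3: cell (2,4)='T' (+5 fires, +5 burnt)
Step 4: cell (2,4)='F' (+6 fires, +5 burnt)
  -> target ignites at step 4
Step 5: cell (2,4)='.' (+5 fires, +6 burnt)
Step 6: cell (2,4)='.' (+4 fires, +5 burnt)
Step 7: cell (2,4)='.' (+2 fires, +4 burnt)
Step 8: cell (2,4)='.' (+1 fires, +2 burnt)
Step 9: cell (2,4)='.' (+0 fires, +1 burnt)
  fire out at step 9

4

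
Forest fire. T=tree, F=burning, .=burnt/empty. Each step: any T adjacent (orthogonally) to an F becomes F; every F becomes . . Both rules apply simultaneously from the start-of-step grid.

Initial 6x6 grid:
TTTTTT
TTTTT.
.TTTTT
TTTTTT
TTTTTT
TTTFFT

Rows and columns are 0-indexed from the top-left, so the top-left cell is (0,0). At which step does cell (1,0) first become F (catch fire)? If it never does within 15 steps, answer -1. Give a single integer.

Step 1: cell (1,0)='T' (+4 fires, +2 burnt)
Step 2: cell (1,0)='T' (+5 fires, +4 burnt)
Step 3: cell (1,0)='T' (+6 fires, +5 burnt)
Step 4: cell (1,0)='T' (+6 fires, +6 burnt)
Step 5: cell (1,0)='T' (+5 fires, +6 burnt)
Step 6: cell (1,0)='T' (+3 fires, +5 burnt)
Step 7: cell (1,0)='F' (+2 fires, +3 burnt)
  -> target ignites at step 7
Step 8: cell (1,0)='.' (+1 fires, +2 burnt)
Step 9: cell (1,0)='.' (+0 fires, +1 burnt)
  fire out at step 9

7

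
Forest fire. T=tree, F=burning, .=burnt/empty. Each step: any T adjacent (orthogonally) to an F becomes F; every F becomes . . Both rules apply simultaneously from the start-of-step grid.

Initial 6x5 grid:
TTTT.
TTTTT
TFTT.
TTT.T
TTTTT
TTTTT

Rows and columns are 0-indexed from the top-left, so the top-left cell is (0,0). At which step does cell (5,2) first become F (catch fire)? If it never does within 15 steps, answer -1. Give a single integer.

Step 1: cell (5,2)='T' (+4 fires, +1 burnt)
Step 2: cell (5,2)='T' (+7 fires, +4 burnt)
Step 3: cell (5,2)='T' (+6 fires, +7 burnt)
Step 4: cell (5,2)='F' (+5 fires, +6 burnt)
  -> target ignites at step 4
Step 5: cell (5,2)='.' (+2 fires, +5 burnt)
Step 6: cell (5,2)='.' (+2 fires, +2 burnt)
Step 7: cell (5,2)='.' (+0 fires, +2 burnt)
  fire out at step 7

4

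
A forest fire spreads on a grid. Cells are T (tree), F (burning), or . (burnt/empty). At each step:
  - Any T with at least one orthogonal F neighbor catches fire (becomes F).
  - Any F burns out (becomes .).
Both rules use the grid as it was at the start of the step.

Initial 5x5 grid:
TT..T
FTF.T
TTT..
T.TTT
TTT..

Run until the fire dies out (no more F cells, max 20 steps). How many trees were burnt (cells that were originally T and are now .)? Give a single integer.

Step 1: +4 fires, +2 burnt (F count now 4)
Step 2: +4 fires, +4 burnt (F count now 4)
Step 3: +3 fires, +4 burnt (F count now 3)
Step 4: +2 fires, +3 burnt (F count now 2)
Step 5: +0 fires, +2 burnt (F count now 0)
Fire out after step 5
Initially T: 15, now '.': 23
Total burnt (originally-T cells now '.'): 13

Answer: 13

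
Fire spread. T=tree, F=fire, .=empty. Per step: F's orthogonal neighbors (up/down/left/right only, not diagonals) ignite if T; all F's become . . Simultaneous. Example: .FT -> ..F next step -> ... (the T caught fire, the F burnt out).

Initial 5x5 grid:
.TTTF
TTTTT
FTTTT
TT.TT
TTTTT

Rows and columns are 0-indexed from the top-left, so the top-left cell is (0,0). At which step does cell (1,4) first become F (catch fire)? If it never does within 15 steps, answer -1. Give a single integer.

Step 1: cell (1,4)='F' (+5 fires, +2 burnt)
  -> target ignites at step 1
Step 2: cell (1,4)='.' (+7 fires, +5 burnt)
Step 3: cell (1,4)='.' (+5 fires, +7 burnt)
Step 4: cell (1,4)='.' (+3 fires, +5 burnt)
Step 5: cell (1,4)='.' (+1 fires, +3 burnt)
Step 6: cell (1,4)='.' (+0 fires, +1 burnt)
  fire out at step 6

1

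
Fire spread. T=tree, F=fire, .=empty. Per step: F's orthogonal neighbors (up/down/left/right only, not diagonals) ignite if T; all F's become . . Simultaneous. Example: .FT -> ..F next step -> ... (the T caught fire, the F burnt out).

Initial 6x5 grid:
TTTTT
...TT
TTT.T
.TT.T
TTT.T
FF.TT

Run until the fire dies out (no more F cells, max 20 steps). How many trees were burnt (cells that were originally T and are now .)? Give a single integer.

Step 1: +2 fires, +2 burnt (F count now 2)
Step 2: +2 fires, +2 burnt (F count now 2)
Step 3: +2 fires, +2 burnt (F count now 2)
Step 4: +2 fires, +2 burnt (F count now 2)
Step 5: +0 fires, +2 burnt (F count now 0)
Fire out after step 5
Initially T: 20, now '.': 18
Total burnt (originally-T cells now '.'): 8

Answer: 8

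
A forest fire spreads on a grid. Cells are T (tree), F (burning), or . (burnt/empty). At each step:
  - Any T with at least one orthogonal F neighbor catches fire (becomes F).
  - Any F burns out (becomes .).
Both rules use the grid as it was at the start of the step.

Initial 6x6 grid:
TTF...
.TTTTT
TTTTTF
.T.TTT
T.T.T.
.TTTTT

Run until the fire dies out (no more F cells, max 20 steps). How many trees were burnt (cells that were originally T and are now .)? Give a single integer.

Answer: 23

Derivation:
Step 1: +5 fires, +2 burnt (F count now 5)
Step 2: +7 fires, +5 burnt (F count now 7)
Step 3: +3 fires, +7 burnt (F count now 3)
Step 4: +3 fires, +3 burnt (F count now 3)
Step 5: +2 fires, +3 burnt (F count now 2)
Step 6: +1 fires, +2 burnt (F count now 1)
Step 7: +2 fires, +1 burnt (F count now 2)
Step 8: +0 fires, +2 burnt (F count now 0)
Fire out after step 8
Initially T: 24, now '.': 35
Total burnt (originally-T cells now '.'): 23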